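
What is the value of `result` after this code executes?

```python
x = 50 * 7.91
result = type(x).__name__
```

x is float; result = 'float'

'float'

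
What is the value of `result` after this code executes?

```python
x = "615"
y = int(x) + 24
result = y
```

x = '615'; y = 639; result = 639

639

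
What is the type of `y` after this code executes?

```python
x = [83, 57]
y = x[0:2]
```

Slicing a list returns a list

list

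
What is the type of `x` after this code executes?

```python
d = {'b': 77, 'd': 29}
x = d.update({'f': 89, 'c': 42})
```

dict.update() returns None

NoneType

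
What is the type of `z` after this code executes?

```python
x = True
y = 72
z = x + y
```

bool + int = int (bool is subclass of int)

int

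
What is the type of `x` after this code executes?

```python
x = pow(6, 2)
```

pow(int, int) returns int

int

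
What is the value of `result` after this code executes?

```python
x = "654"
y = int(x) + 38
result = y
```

x = '654'; y = 692; result = 692

692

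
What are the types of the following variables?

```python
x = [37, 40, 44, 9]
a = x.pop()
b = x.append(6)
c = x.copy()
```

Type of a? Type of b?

pop() returns element; append() returns None

int, NoneType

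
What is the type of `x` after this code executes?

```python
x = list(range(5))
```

list(range()) returns list

list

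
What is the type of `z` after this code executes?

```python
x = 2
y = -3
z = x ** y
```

int ** negative = float

float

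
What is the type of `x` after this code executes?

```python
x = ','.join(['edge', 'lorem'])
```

str.join() returns str

str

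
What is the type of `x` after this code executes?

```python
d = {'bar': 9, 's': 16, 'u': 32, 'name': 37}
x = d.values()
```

.values() returns dict_values view

dict_values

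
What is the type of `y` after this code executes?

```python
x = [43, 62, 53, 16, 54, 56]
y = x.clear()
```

list.clear() returns None

NoneType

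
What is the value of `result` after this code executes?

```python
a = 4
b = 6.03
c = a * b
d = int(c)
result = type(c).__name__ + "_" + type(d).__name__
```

a is int; b is float; c is float; d is int; result = 'float_int'

'float_int'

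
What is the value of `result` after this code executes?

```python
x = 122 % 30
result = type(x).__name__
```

x is int; result = 'int'

'int'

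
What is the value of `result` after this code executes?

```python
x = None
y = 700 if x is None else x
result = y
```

x = None; y = 700; result = 700

700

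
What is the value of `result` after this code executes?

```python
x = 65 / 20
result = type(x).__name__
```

x is float; result = 'float'

'float'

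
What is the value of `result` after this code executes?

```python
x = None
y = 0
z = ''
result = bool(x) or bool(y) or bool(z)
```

x = None; y = 0; z = ''; result = False

False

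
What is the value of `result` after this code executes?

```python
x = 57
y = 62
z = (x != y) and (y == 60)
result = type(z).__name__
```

x is int; y is int; z is bool; result = 'bool'

'bool'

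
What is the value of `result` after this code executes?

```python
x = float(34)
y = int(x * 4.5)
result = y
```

x = 34.0; y = 153; result = 153

153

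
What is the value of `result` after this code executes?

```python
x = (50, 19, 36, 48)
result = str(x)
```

x = (50, 19, 36, 48); result = '(50, 19, 36, 48)'

'(50, 19, 36, 48)'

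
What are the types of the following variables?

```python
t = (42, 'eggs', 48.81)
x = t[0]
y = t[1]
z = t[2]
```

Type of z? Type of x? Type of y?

tuple[2] is float; tuple[0] is int; tuple[1] is str

float, int, str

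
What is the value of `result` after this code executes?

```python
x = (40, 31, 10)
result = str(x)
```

x = (40, 31, 10); result = '(40, 31, 10)'

'(40, 31, 10)'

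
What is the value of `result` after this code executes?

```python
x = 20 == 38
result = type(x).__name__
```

x is bool; result = 'bool'

'bool'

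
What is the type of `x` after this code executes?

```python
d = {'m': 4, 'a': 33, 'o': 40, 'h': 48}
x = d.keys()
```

.keys() returns dict_keys view

dict_keys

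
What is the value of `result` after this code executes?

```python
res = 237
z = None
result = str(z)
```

res = 237; z = None; result = 'None'

'None'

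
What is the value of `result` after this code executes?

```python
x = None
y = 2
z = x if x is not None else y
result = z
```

x = None; y = 2; z = 2; result = 2

2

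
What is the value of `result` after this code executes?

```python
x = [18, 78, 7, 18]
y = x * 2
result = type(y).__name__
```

x is list; y is list; result = 'list'

'list'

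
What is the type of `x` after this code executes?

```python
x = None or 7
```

'or' with None returns the other truthy value

int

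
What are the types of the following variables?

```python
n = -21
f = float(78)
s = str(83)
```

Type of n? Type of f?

n is assigned a bare integer (no decimal point), so it is an int; f is assigned the result of calling float(), which returns a float

int, float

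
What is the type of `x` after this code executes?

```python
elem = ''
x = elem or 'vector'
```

'or' returns first truthy value (str)

str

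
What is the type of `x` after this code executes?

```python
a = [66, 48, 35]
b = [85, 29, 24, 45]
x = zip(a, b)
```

zip() returns a zip object

zip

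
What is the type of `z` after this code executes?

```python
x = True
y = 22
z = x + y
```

bool + int = int (bool is subclass of int)

int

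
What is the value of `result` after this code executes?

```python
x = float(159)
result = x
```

x = 159.0; result = 159.0

159.0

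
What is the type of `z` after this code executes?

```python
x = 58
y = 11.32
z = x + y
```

int + float = float

float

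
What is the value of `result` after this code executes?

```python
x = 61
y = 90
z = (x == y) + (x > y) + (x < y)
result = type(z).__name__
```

x is int; y is int; z is int; result = 'int'

'int'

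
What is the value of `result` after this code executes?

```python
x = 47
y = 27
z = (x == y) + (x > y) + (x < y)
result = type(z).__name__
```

x is int; y is int; z is int; result = 'int'

'int'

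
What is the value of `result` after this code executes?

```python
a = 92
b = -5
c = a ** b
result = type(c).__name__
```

a is int; b is int; c is float; result = 'float'

'float'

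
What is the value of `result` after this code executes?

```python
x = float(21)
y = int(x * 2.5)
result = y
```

x = 21.0; y = 52; result = 52

52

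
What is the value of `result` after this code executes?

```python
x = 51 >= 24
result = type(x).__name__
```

x is bool; result = 'bool'

'bool'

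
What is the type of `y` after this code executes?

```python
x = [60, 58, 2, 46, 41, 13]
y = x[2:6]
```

Slicing a list returns a list

list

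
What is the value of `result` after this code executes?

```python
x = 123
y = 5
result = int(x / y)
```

x = 123; y = 5; result = 24

24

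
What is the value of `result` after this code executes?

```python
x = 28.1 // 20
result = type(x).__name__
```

x is float; result = 'float'

'float'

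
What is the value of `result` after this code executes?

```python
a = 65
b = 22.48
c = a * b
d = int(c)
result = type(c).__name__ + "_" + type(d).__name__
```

a is int; b is float; c is float; d is int; result = 'float_int'

'float_int'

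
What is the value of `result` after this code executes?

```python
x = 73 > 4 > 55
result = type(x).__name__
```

x is bool; result = 'bool'

'bool'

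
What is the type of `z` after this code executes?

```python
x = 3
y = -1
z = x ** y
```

int ** negative = float

float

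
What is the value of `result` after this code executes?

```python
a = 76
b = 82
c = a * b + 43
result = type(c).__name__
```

a is int; b is int; c is int; result = 'int'

'int'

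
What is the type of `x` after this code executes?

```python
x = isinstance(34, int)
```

isinstance() returns bool

bool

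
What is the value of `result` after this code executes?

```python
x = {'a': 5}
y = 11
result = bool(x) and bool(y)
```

x = {'a': 5}; y = 11; result = True

True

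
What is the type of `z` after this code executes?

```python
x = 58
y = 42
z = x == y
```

Equality comparison returns bool

bool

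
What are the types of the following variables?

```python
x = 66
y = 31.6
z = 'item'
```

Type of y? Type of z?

y is assigned a number with a decimal point, so it is a float; z is assigned a quoted string literal, so it is a str

float, str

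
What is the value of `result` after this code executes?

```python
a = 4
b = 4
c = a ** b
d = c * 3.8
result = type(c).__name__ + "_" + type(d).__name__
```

a is int; b is int; c is int; d is float; result = 'int_float'

'int_float'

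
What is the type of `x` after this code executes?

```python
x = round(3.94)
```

round() with no decimal places returns int

int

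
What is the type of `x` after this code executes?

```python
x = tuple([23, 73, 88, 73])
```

tuple() constructor returns tuple

tuple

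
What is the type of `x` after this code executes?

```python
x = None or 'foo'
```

'or' with None returns the other truthy value (str)

str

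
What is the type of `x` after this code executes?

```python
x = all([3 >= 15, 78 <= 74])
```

all() returns bool

bool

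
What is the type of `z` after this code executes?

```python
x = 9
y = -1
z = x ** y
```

int ** negative = float

float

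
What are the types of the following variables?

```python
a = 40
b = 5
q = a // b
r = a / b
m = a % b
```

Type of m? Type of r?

% of ints returns int; / returns float

int, float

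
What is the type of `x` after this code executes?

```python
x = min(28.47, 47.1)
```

min() of floats returns float

float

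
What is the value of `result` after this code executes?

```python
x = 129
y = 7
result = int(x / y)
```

x = 129; y = 7; result = 18

18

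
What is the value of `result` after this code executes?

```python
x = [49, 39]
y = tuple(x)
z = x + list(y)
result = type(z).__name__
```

x is list; y is tuple; z is list; result = 'list'

'list'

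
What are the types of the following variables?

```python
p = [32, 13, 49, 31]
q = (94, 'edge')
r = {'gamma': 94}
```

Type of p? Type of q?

p is assigned a list literal (square brackets); q is assigned a tuple (parenthesized, comma-separated values)

list, tuple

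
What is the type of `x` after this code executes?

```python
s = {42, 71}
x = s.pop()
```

Popping from set[int] returns int

int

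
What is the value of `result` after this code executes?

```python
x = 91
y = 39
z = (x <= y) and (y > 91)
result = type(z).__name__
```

x is int; y is int; z is bool; result = 'bool'

'bool'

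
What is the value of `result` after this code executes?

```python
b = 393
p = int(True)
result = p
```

b = 393; p = 1; result = 1

1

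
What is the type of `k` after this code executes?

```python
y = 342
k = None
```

None has type NoneType

NoneType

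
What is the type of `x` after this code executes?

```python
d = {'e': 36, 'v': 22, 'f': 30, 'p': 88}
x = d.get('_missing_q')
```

dict.get() returns None when key not found

NoneType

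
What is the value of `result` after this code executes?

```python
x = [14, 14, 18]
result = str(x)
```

x = [14, 14, 18]; result = '[14, 14, 18]'

'[14, 14, 18]'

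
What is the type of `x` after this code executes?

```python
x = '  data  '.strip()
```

str.strip() returns str

str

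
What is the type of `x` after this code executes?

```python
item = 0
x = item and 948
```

'and' returns first falsy value (0 is int)

int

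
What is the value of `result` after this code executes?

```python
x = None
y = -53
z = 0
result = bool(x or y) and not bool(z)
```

x = None; y = -53; z = 0; result = True

True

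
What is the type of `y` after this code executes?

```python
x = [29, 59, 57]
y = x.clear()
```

list.clear() returns None

NoneType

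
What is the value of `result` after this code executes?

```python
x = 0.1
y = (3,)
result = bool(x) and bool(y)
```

x = 0.1; y = (3,); result = True

True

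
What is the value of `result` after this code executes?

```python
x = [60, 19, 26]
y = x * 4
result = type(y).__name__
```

x is list; y is list; result = 'list'

'list'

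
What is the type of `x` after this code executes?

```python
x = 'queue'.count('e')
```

str.count() returns int

int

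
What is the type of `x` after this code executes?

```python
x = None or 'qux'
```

'or' with None returns the other truthy value (str)

str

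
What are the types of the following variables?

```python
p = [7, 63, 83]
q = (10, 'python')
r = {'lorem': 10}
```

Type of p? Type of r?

p is assigned a list literal (square brackets); r is assigned a dict literal ({key: value})

list, dict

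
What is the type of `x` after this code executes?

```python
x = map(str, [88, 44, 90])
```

map() returns a map object

map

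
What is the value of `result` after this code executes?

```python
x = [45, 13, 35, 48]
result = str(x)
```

x = [45, 13, 35, 48]; result = '[45, 13, 35, 48]'

'[45, 13, 35, 48]'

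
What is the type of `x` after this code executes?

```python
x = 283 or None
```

'or' returns first truthy value

int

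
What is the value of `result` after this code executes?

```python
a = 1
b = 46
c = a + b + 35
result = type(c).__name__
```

a is int; b is int; c is int; result = 'int'

'int'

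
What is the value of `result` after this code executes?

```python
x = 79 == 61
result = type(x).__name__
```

x is bool; result = 'bool'

'bool'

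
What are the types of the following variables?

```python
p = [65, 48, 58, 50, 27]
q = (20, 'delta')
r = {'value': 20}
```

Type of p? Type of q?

p is assigned a list literal (square brackets); q is assigned a tuple (parenthesized, comma-separated values)

list, tuple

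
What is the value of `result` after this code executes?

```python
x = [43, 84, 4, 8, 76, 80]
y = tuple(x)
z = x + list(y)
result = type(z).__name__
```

x is list; y is tuple; z is list; result = 'list'

'list'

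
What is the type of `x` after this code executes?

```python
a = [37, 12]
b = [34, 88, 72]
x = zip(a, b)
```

zip() returns a zip object

zip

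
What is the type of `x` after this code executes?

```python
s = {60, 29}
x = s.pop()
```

Popping from set[int] returns int

int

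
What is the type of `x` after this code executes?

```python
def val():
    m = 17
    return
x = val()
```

Bare return returns None

NoneType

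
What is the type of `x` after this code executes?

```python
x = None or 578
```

'or' with None returns the other truthy value

int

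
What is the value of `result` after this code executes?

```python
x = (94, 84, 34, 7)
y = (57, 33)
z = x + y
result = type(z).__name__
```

x is tuple; y is tuple; z is tuple; result = 'tuple'

'tuple'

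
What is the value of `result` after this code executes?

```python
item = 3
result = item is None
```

item = 3; result = False

False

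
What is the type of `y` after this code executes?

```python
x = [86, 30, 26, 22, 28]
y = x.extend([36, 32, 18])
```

list.extend() returns None

NoneType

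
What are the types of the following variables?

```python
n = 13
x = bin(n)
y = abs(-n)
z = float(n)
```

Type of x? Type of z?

bin() returns str; float() returns float

str, float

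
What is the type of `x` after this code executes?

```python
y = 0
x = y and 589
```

'and' returns first falsy value (0 is int)

int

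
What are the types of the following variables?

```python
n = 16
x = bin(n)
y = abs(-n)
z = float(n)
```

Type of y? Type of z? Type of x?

abs() of int returns int; float() returns float; bin() returns str

int, float, str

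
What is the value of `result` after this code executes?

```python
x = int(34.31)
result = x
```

x = 34; result = 34

34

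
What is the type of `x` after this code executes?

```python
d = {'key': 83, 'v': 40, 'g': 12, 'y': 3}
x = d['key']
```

Accessing dict[str, int] with str key returns int

int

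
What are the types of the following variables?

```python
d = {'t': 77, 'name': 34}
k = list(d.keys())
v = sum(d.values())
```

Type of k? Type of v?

list() converts to list; sum of ints is int

list, int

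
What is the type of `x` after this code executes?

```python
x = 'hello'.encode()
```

str.encode() returns bytes

bytes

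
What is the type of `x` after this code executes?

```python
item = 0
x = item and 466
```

'and' returns first falsy value (0 is int)

int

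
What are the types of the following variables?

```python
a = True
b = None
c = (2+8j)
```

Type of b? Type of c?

b is assigned None, whose type is NoneType; c is assigned (2+8j), an int plus an imaginary literal (j suffix), which evaluates to complex

NoneType, complex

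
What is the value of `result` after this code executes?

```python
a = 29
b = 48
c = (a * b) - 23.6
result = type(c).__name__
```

a is int; b is int; c is float; result = 'float'

'float'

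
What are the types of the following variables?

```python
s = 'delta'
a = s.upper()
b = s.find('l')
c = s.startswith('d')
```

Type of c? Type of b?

startswith() returns bool; find() returns int

bool, int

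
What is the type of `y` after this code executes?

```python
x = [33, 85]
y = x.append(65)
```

list.append() returns None (mutates in place)

NoneType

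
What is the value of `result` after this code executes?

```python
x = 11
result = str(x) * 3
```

x = 11; result = '111111'

'111111'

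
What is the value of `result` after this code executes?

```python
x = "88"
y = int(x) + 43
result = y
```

x = '88'; y = 131; result = 131

131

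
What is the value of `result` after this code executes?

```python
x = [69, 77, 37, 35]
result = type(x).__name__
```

x is list; result = 'list'

'list'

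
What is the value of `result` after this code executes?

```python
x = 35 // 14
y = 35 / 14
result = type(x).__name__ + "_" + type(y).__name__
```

x is int; y is float; result = 'int_float'

'int_float'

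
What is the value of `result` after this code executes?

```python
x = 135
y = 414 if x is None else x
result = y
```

x = 135; y = 135; result = 135

135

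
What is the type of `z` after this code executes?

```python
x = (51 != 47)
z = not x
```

'not' returns bool

bool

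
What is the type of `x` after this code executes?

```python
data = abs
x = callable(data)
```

callable() returns bool

bool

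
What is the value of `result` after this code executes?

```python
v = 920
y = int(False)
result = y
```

v = 920; y = 0; result = 0

0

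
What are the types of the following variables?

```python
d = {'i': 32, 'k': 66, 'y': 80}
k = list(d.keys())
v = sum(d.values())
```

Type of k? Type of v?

list() converts to list; sum of ints is int

list, int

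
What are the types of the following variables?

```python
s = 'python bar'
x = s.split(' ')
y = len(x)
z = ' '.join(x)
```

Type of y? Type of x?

len() returns int; str.split() returns list

int, list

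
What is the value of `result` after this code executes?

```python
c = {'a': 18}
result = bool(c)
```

c = {'a': 18}; result = True

True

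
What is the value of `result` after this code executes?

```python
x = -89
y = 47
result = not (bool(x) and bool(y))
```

x = -89; y = 47; result = False

False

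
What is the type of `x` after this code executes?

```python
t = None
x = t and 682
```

'and' returns first falsy value (None)

NoneType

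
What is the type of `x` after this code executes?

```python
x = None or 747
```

'or' with None returns the other truthy value

int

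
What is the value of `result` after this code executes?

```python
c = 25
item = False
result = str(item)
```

c = 25; item = False; result = 'False'

'False'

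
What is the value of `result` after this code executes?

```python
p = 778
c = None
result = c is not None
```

p = 778; c = None; result = False

False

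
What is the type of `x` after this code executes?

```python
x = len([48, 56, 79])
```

len() always returns int

int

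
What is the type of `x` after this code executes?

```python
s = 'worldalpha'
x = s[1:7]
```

Slicing a str returns str

str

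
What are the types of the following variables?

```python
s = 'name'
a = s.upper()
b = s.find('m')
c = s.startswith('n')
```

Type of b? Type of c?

find() returns int; startswith() returns bool

int, bool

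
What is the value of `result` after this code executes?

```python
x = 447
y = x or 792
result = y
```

x = 447; y = 447; result = 447

447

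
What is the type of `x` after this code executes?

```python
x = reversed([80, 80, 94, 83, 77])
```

reversed() on a list returns list_reverseiterator

list_reverseiterator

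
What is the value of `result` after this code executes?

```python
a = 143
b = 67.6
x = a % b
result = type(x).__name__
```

a is int; b is float; x is float; result = 'float'

'float'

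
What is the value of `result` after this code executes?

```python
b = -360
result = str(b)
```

b = -360; result = '-360'

'-360'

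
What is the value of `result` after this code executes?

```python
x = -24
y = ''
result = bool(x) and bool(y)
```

x = -24; y = ''; result = False

False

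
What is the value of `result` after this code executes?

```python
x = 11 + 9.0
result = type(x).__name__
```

x is float; result = 'float'

'float'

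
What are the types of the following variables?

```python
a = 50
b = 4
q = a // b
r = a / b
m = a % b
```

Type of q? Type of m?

// returns int; % of ints returns int

int, int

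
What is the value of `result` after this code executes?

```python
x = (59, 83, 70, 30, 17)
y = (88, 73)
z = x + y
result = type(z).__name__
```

x is tuple; y is tuple; z is tuple; result = 'tuple'

'tuple'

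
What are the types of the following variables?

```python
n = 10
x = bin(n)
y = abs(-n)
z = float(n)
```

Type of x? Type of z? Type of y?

bin() returns str; float() returns float; abs() of int returns int

str, float, int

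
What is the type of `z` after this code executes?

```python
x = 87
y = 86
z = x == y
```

Equality comparison returns bool

bool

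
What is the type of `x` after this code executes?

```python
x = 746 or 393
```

'or' returns first truthy value (int)

int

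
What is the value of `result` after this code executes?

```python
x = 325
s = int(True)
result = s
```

x = 325; s = 1; result = 1

1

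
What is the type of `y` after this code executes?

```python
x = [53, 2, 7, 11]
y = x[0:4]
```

Slicing a list returns a list

list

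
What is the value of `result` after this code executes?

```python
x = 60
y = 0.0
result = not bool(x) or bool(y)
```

x = 60; y = 0.0; result = False

False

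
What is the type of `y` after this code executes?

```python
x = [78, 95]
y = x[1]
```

Indexing list[int] returns int

int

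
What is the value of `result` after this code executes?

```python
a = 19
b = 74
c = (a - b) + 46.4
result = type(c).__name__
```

a is int; b is int; c is float; result = 'float'

'float'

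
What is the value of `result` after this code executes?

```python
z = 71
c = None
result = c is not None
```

z = 71; c = None; result = False

False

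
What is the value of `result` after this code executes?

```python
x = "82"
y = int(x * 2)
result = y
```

x = '82'; y = 8282; result = 8282

8282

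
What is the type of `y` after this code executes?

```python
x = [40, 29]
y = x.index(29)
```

list.index() returns int

int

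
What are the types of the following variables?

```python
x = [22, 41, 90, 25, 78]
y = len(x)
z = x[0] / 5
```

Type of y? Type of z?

len() returns int; int / int = float

int, float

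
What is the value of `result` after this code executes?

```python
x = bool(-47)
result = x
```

x = True; result = True

True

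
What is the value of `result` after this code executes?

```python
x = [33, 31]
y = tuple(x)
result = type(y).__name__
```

x is list; y is tuple; result = 'tuple'

'tuple'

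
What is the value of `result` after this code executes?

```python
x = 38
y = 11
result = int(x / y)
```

x = 38; y = 11; result = 3

3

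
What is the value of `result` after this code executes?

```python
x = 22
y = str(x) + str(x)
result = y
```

x = 22; y = '2222'; result = '2222'

'2222'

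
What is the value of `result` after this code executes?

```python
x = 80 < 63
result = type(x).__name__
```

x is bool; result = 'bool'

'bool'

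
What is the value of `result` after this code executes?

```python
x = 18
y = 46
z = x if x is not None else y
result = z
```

x = 18; y = 46; z = 18; result = 18

18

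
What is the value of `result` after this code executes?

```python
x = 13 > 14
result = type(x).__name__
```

x is bool; result = 'bool'

'bool'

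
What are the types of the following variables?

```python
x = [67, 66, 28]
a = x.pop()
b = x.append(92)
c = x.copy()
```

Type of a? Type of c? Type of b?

pop() returns element; copy() returns list; append() returns None

int, list, NoneType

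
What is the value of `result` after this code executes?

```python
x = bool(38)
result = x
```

x = True; result = True

True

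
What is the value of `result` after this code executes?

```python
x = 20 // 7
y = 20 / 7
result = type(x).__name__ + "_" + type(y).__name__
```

x is int; y is float; result = 'int_float'

'int_float'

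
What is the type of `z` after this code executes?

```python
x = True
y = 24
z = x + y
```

bool + int = int (bool is subclass of int)

int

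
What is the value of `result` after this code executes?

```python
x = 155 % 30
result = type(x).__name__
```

x is int; result = 'int'

'int'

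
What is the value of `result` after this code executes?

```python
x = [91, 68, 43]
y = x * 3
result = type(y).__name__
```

x is list; y is list; result = 'list'

'list'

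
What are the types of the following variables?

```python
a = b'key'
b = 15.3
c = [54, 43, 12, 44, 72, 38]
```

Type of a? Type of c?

a is assigned a bytes literal (b'...' prefix); c is assigned a list literal (square brackets)

bytes, list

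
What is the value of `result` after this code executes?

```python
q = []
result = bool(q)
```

q = []; result = False

False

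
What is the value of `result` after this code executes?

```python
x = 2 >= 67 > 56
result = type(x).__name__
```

x is bool; result = 'bool'

'bool'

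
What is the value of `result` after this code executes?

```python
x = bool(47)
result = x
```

x = True; result = True

True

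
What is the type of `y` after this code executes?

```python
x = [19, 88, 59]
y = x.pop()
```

list.pop() returns the popped element

int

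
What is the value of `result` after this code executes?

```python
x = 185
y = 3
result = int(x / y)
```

x = 185; y = 3; result = 61

61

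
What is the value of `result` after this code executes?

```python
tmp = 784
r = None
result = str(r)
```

tmp = 784; r = None; result = 'None'

'None'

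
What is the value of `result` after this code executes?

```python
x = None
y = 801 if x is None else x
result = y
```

x = None; y = 801; result = 801

801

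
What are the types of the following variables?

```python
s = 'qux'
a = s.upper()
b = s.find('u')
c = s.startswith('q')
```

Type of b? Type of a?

find() returns int; upper() returns str

int, str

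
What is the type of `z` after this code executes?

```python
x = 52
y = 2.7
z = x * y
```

int * float = float

float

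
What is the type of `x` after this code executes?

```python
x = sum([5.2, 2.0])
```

sum() of floats returns float

float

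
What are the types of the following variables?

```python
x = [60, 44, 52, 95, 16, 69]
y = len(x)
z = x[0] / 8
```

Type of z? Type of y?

int / int = float; len() returns int

float, int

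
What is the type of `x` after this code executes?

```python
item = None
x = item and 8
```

'and' returns first falsy value (None)

NoneType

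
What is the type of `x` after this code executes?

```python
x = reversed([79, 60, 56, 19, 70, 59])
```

reversed() on a list returns list_reverseiterator

list_reverseiterator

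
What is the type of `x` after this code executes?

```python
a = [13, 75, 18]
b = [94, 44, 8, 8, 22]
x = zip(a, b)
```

zip() returns a zip object

zip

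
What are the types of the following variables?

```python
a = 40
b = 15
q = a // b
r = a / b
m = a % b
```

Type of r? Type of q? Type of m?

/ returns float; // returns int; % of ints returns int

float, int, int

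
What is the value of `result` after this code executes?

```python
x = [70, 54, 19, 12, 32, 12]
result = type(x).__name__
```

x is list; result = 'list'

'list'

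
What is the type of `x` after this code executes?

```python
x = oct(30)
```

oct() returns str representation

str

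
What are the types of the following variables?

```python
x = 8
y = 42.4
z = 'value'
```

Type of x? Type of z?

x is assigned a bare integer (no decimal point), so it is an int; z is assigned a quoted string literal, so it is a str

int, str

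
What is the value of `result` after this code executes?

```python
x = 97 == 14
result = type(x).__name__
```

x is bool; result = 'bool'

'bool'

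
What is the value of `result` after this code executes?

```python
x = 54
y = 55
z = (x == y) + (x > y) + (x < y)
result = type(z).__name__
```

x is int; y is int; z is int; result = 'int'

'int'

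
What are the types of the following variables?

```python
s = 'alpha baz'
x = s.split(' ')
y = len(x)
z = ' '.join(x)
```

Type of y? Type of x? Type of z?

len() returns int; str.split() returns list; str.join() returns str

int, list, str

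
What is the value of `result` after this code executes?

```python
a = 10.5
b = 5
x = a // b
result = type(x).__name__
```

a is float; b is int; x is float; result = 'float'

'float'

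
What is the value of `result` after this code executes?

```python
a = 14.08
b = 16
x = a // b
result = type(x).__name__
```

a is float; b is int; x is float; result = 'float'

'float'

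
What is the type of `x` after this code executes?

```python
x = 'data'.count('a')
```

str.count() returns int

int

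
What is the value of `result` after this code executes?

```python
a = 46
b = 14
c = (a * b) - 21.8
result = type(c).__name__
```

a is int; b is int; c is float; result = 'float'

'float'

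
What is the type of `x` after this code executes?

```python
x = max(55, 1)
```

max() of ints returns int

int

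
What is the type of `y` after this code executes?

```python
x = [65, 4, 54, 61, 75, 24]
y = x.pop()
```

list.pop() returns the popped element

int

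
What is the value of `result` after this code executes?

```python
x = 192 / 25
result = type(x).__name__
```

x is float; result = 'float'

'float'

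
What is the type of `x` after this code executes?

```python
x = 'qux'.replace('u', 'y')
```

str.replace() returns str

str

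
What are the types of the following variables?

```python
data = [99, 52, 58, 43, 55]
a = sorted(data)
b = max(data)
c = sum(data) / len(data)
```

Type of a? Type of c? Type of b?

sorted() returns list; int / int = float; max of ints returns int

list, float, int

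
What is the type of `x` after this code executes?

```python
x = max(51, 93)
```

max() of ints returns int

int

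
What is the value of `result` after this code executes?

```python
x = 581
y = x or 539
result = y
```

x = 581; y = 581; result = 581

581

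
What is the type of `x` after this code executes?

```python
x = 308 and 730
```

'and' with truthy values returns last operand (int)

int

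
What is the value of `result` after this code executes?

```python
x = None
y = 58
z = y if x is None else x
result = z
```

x = None; y = 58; z = 58; result = 58

58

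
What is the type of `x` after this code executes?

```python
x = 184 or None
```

'or' returns first truthy value

int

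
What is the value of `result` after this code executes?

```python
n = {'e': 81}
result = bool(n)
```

n = {'e': 81}; result = True

True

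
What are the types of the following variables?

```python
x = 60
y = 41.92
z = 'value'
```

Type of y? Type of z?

y is assigned a number with a decimal point, so it is a float; z is assigned a quoted string literal, so it is a str

float, str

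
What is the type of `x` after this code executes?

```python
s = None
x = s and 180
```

'and' returns first falsy value (None)

NoneType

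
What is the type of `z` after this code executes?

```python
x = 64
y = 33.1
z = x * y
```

int * float = float

float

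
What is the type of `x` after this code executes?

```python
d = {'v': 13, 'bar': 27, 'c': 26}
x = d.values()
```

.values() returns dict_values view

dict_values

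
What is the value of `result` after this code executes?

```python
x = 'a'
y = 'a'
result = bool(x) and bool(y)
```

x = 'a'; y = 'a'; result = True

True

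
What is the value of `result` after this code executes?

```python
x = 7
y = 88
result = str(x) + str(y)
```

x = 7; y = 88; result = '788'

'788'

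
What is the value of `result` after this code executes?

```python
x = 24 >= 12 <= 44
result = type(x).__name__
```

x is bool; result = 'bool'

'bool'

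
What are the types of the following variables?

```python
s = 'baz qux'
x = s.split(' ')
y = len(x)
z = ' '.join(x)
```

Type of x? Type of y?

str.split() returns list; len() returns int

list, int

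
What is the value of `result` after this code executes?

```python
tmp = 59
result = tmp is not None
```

tmp = 59; result = True

True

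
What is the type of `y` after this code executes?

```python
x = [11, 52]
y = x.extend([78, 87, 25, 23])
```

list.extend() returns None

NoneType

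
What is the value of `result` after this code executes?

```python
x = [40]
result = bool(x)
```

x = [40]; result = True

True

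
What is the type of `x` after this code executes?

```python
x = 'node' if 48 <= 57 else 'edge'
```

Both branches of conditional are str

str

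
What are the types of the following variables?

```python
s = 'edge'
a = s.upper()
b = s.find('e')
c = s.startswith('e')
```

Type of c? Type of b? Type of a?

startswith() returns bool; find() returns int; upper() returns str

bool, int, str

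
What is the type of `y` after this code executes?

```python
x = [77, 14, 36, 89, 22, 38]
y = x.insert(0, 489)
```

list.insert() returns None

NoneType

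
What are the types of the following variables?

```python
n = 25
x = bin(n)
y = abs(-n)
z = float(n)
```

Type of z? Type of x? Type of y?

float() returns float; bin() returns str; abs() of int returns int

float, str, int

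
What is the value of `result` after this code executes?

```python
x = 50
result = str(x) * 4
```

x = 50; result = '50505050'

'50505050'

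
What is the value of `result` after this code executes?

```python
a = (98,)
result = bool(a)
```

a = (98,); result = True

True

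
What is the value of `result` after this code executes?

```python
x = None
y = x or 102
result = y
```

x = None; y = 102; result = 102

102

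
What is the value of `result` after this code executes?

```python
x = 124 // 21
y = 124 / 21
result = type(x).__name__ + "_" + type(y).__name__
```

x is int; y is float; result = 'int_float'

'int_float'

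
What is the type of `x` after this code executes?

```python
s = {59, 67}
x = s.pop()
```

Popping from set[int] returns int

int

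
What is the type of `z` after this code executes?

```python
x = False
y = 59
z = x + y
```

bool + int = int (bool is subclass of int)

int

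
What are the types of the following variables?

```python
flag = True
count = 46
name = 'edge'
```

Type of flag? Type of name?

flag is assigned the constant True, which has type bool; name is assigned a quoted string literal, so it is a str

bool, str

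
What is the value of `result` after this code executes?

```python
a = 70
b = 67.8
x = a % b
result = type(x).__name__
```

a is int; b is float; x is float; result = 'float'

'float'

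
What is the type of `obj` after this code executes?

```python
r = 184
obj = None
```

None has type NoneType

NoneType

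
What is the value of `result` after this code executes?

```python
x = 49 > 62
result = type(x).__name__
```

x is bool; result = 'bool'

'bool'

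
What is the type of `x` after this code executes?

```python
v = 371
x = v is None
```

'is' comparison returns bool

bool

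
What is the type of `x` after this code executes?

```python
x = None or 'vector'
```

'or' with None returns the other truthy value (str)

str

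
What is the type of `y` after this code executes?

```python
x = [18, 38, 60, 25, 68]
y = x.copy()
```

list.copy() returns list

list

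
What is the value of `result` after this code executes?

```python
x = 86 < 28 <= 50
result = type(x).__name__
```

x is bool; result = 'bool'

'bool'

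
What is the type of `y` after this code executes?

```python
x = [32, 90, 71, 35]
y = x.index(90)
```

list.index() returns int

int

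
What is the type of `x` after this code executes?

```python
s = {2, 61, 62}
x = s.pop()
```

Popping from set[int] returns int

int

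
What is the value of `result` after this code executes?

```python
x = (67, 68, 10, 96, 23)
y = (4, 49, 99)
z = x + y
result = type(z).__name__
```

x is tuple; y is tuple; z is tuple; result = 'tuple'

'tuple'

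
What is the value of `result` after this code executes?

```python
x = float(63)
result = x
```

x = 63.0; result = 63.0

63.0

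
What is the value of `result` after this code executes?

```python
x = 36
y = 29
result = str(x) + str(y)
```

x = 36; y = 29; result = '3629'

'3629'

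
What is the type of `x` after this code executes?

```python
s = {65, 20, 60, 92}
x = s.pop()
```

Popping from set[int] returns int

int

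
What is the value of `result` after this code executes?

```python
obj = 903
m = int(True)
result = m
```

obj = 903; m = 1; result = 1

1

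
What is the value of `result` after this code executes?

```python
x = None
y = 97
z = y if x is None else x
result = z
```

x = None; y = 97; z = 97; result = 97

97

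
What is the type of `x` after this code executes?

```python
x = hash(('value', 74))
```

hash() returns int

int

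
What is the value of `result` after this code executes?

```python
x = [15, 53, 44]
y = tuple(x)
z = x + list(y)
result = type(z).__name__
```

x is list; y is tuple; z is list; result = 'list'

'list'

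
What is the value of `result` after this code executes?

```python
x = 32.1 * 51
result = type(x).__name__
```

x is float; result = 'float'

'float'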